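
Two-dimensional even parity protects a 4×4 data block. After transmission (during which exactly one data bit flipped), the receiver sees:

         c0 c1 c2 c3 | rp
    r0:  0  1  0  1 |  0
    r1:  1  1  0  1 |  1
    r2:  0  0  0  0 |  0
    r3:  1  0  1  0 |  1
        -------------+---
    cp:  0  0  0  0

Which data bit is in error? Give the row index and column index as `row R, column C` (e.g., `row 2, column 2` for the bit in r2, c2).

row 3, column 2

Recompute each row's even parity and compare to rp:
  r0: data parity 0, sent rp 0 → ok
  r1: data parity 1, sent rp 1 → ok
  r2: data parity 0, sent rp 0 → ok
  r3: data parity 0, sent rp 1 → mismatch
Recompute each column's even parity and compare to cp:
  c0: data parity 0, sent cp 0 → ok
  c1: data parity 0, sent cp 0 → ok
  c2: data parity 1, sent cp 0 → mismatch
  c3: data parity 0, sent cp 0 → ok
Exactly one row (r3) and one column (c2) fail → the flipped bit is at their intersection.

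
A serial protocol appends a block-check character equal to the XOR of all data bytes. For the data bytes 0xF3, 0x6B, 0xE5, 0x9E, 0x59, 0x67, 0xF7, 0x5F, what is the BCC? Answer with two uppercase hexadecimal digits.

75

XOR the bytes together:
  start with 0xF3
  0xF3 ⊕ 0x6B = 0x98
  0x98 ⊕ 0xE5 = 0x7D
  0x7D ⊕ 0x9E = 0xE3
  0xE3 ⊕ 0x59 = 0xBA
  0xBA ⊕ 0x67 = 0xDD
  0xDD ⊕ 0xF7 = 0x2A
  0x2A ⊕ 0x5F = 0x75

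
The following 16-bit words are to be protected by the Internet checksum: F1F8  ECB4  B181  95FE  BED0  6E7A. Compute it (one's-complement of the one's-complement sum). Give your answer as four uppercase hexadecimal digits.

AC86

One's-complement addition (fold any carry out of bit 15 back into bit 0):
  0xF1F8 + 0xECB4 = 0x1DEAC → wrap carry → 0xDEAD
  0xDEAD + 0xB181 = 0x1902E → wrap carry → 0x902F
  0x902F + 0x95FE = 0x1262D → wrap carry → 0x262E
  0x262E + 0xBED0 = 0x0E4FE
  0xE4FE + 0x6E7A = 0x15378 → wrap carry → 0x5379
One's-complement sum = 0x5379.
Checksum = ~0x5379 & 0xFFFF = 0xAC86.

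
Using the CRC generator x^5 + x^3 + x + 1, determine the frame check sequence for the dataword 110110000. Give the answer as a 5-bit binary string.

Append 5 zeros: 11011000000000. Divide by 101011 (XOR where the leading bit is 1):
  pos 0: 110110 XOR 101011 = 011101
  pos 1: 111010 XOR 101011 = 010001
  pos 2: 100010 XOR 101011 = 001001
  pos 4: 100100 XOR 101011 = 001111
  pos 6: 111100 XOR 101011 = 010111
  pos 7: 101110 XOR 101011 = 000101
Remainder (last 5 bits) = 01010. This is the CRC / FCS.

01010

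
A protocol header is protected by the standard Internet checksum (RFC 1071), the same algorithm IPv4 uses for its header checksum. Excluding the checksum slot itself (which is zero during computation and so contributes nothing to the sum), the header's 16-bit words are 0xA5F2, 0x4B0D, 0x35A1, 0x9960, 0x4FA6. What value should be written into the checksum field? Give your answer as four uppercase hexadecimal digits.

One's-complement addition (fold any carry out of bit 15 back into bit 0):
  0xA5F2 + 0x4B0D = 0x0F0FF
  0xF0FF + 0x35A1 = 0x126A0 → wrap carry → 0x26A1
  0x26A1 + 0x9960 = 0x0C001
  0xC001 + 0x4FA6 = 0x10FA7 → wrap carry → 0x0FA8
One's-complement sum = 0x0FA8.
Checksum = ~0x0FA8 & 0xFFFF = 0xF057.

F057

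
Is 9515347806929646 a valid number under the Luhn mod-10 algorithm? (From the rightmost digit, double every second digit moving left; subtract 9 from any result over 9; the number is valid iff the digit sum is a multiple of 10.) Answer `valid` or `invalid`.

From the right, keep odd positions and double even positions (subtract 9 from any doubled value over 9):
  doubled (positions 2,4,...): 8 9 9 0 5 6 2 9 → sum 48
  kept (positions 1,3,...): 6 6 2 6 8 4 5 5 → sum 42
Total = 90.
90 mod 10 = 0, so the number is valid.

valid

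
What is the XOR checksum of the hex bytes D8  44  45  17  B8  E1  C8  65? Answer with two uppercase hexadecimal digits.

3A

XOR the bytes together:
  start with 0xD8
  0xD8 ⊕ 0x44 = 0x9C
  0x9C ⊕ 0x45 = 0xD9
  0xD9 ⊕ 0x17 = 0xCE
  0xCE ⊕ 0xB8 = 0x76
  0x76 ⊕ 0xE1 = 0x97
  0x97 ⊕ 0xC8 = 0x5F
  0x5F ⊕ 0x65 = 0x3A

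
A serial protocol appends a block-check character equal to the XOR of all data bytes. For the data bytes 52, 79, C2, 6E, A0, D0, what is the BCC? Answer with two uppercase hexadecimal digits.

F7

XOR the bytes together:
  start with 0x52
  0x52 ⊕ 0x79 = 0x2B
  0x2B ⊕ 0xC2 = 0xE9
  0xE9 ⊕ 0x6E = 0x87
  0x87 ⊕ 0xA0 = 0x27
  0x27 ⊕ 0xD0 = 0xF7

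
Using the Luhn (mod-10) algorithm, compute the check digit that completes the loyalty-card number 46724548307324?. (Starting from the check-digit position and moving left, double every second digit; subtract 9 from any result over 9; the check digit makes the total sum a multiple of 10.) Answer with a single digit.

0

Partial digits right→left: 4 2 3 7 0 3 8 4 5 4 2 7 6 4
Double every second digit counting from the check-digit position (so the 1st, 3rd, 5th, ... of the partial from the right).
  doubled (with −9 where >9): 8 6 0 7 1 4 3 → sum 29
  kept as-is: 2 7 3 4 4 7 4 → sum 31
Total = 29 + 31 = 60.
Check digit = (10 − (60 mod 10)) mod 10 = 0.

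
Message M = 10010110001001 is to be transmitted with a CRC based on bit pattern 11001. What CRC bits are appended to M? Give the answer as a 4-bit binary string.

1000

Append 4 zeros: 100101100010010000. Divide by 11001 (XOR where the leading bit is 1):
  pos 0: 10010 XOR 11001 = 01011
  pos 1: 10111 XOR 11001 = 01110
  pos 2: 11101 XOR 11001 = 00100
  pos 4: 10000 XOR 11001 = 01001
  pos 5: 10010 XOR 11001 = 01011
  pos 6: 10111 XOR 11001 = 01110
  pos 7: 11100 XOR 11001 = 00101
  pos 9: 10101 XOR 11001 = 01100
  pos 10: 11000 XOR 11001 = 00001
Remainder (last 4 bits) = 1000. This is the CRC / FCS.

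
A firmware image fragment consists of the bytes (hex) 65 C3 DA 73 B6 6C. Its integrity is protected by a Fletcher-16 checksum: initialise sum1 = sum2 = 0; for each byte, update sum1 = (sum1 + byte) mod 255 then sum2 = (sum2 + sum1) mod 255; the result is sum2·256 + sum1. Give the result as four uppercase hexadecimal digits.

D29A

Running sums (mod 255):
  after byte 0 (65): sum1=101, sum2=101
  after byte 1 (C3): sum1=41, sum2=142
  after byte 2 (DA): sum1=4, sum2=146
  after byte 3 (73): sum1=119, sum2=10
  after byte 4 (B6): sum1=46, sum2=56
  after byte 5 (6C): sum1=154, sum2=210
Checksum = sum2·256 + sum1 = 210·256 + 154 = 53914 = 0xD29A.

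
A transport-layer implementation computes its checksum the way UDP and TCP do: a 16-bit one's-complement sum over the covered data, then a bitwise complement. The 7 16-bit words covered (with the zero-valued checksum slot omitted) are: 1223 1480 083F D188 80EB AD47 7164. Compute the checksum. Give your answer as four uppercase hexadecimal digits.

One's-complement addition (fold any carry out of bit 15 back into bit 0):
  0x1223 + 0x1480 = 0x026A3
  0x26A3 + 0x083F = 0x02EE2
  0x2EE2 + 0xD188 = 0x1006A → wrap carry → 0x006B
  0x006B + 0x80EB = 0x08156
  0x8156 + 0xAD47 = 0x12E9D → wrap carry → 0x2E9E
  0x2E9E + 0x7164 = 0x0A002
One's-complement sum = 0xA002.
Checksum = ~0xA002 & 0xFFFF = 0x5FFD.

5FFD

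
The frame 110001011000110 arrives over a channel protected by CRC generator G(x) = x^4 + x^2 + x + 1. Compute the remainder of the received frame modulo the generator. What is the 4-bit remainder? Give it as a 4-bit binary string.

0010

Modulo-2 division of 110001011000110 by 10111:
  pos 0: 11000 XOR 10111 = 01111
  pos 1: 11111 XOR 10111 = 01000
  pos 2: 10000 XOR 10111 = 00111
  pos 4: 11111 XOR 10111 = 01000
  pos 5: 10000 XOR 10111 = 00111
  pos 7: 11100 XOR 10111 = 01011
  pos 8: 10111 XOR 10111 = 00000
Remainder = 0010 (nonzero — an error is detected).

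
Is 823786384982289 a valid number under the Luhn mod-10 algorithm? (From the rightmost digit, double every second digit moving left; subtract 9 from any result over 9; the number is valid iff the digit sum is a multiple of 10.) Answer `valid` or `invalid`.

From the right, keep odd positions and double even positions (subtract 9 from any doubled value over 9):
  doubled (positions 2,4,...): 7 4 9 7 3 5 4 → sum 39
  kept (positions 1,3,...): 9 2 8 4 3 8 3 8 → sum 45
Total = 84.
84 mod 10 = 4, so the number is invalid.

invalid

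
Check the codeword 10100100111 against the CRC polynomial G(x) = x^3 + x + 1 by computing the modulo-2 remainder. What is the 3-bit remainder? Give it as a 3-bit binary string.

001

Modulo-2 division of 10100100111 by 1011:
  pos 0: 1010 XOR 1011 = 0001
  pos 3: 1010 XOR 1011 = 0001
  pos 6: 1011 XOR 1011 = 0000
Remainder = 001 (nonzero — an error is detected).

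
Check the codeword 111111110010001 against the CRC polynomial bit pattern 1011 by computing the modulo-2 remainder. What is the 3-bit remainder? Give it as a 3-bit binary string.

110

Modulo-2 division of 111111110010001 by 1011:
  pos 0: 1111 XOR 1011 = 0100
  pos 1: 1001 XOR 1011 = 0010
  pos 3: 1011 XOR 1011 = 0000
  pos 7: 1001 XOR 1011 = 0010
  pos 9: 1000 XOR 1011 = 0011
  pos 11: 1101 XOR 1011 = 0110
Remainder = 110 (nonzero — an error is detected).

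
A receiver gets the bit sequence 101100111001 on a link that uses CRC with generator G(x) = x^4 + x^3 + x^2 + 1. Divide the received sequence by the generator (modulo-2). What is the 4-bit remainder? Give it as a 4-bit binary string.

1000

Modulo-2 division of 101100111001 by 11101:
  pos 0: 10110 XOR 11101 = 01011
  pos 1: 10110 XOR 11101 = 01011
  pos 2: 10111 XOR 11101 = 01010
  pos 3: 10101 XOR 11101 = 01000
  pos 4: 10001 XOR 11101 = 01100
  pos 5: 11000 XOR 11101 = 00101
  pos 7: 10101 XOR 11101 = 01000
Remainder = 1000 (nonzero — an error is detected).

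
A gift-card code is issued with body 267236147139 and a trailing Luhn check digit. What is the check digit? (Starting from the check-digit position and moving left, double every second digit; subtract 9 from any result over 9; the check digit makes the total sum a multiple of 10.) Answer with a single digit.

Partial digits right→left: 9 3 1 7 4 1 6 3 2 7 6 2
Double every second digit counting from the check-digit position (so the 1st, 3rd, 5th, ... of the partial from the right).
  doubled (with −9 where >9): 9 2 8 3 4 3 → sum 29
  kept as-is: 3 7 1 3 7 2 → sum 23
Total = 29 + 23 = 52.
Check digit = (10 − (52 mod 10)) mod 10 = 8.

8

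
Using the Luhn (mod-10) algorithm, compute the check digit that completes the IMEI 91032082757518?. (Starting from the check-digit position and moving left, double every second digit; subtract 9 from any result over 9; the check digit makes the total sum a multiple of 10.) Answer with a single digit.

5

Partial digits right→left: 8 1 5 7 5 7 2 8 0 2 3 0 1 9
Double every second digit counting from the check-digit position (so the 1st, 3rd, 5th, ... of the partial from the right).
  doubled (with −9 where >9): 7 1 1 4 0 6 2 → sum 21
  kept as-is: 1 7 7 8 2 0 9 → sum 34
Total = 21 + 34 = 55.
Check digit = (10 − (55 mod 10)) mod 10 = 5.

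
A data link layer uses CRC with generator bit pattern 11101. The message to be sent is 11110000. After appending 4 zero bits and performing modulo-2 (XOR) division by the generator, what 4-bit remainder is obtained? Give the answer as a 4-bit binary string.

0011

Append 4 zeros: 111100000000. Divide by 11101 (XOR where the leading bit is 1):
  pos 0: 11110 XOR 11101 = 00011
  pos 3: 11000 XOR 11101 = 00101
  pos 5: 10100 XOR 11101 = 01001
  pos 6: 10010 XOR 11101 = 01111
  pos 7: 11110 XOR 11101 = 00011
Remainder (last 4 bits) = 0011. This is the CRC / FCS.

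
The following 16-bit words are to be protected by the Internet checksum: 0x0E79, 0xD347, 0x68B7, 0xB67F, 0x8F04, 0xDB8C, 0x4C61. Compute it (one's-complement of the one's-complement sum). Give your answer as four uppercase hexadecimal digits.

One's-complement addition (fold any carry out of bit 15 back into bit 0):
  0x0E79 + 0xD347 = 0x0E1C0
  0xE1C0 + 0x68B7 = 0x14A77 → wrap carry → 0x4A78
  0x4A78 + 0xB67F = 0x100F7 → wrap carry → 0x00F8
  0x00F8 + 0x8F04 = 0x08FFC
  0x8FFC + 0xDB8C = 0x16B88 → wrap carry → 0x6B89
  0x6B89 + 0x4C61 = 0x0B7EA
One's-complement sum = 0xB7EA.
Checksum = ~0xB7EA & 0xFFFF = 0x4815.

4815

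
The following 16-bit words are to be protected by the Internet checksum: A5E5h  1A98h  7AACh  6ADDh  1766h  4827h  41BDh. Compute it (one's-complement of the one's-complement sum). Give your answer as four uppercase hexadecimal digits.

One's-complement addition (fold any carry out of bit 15 back into bit 0):
  0xA5E5 + 0x1A98 = 0x0C07D
  0xC07D + 0x7AAC = 0x13B29 → wrap carry → 0x3B2A
  0x3B2A + 0x6ADD = 0x0A607
  0xA607 + 0x1766 = 0x0BD6D
  0xBD6D + 0x4827 = 0x10594 → wrap carry → 0x0595
  0x0595 + 0x41BD = 0x04752
One's-complement sum = 0x4752.
Checksum = ~0x4752 & 0xFFFF = 0xB8AD.

B8AD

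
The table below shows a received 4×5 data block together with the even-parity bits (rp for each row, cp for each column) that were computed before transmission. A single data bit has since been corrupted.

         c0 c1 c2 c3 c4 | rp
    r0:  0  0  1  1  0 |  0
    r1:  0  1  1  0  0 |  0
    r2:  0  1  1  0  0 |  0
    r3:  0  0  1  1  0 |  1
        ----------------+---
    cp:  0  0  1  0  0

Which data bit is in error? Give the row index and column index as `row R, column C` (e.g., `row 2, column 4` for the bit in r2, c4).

Recompute each row's even parity and compare to rp:
  r0: data parity 0, sent rp 0 → ok
  r1: data parity 0, sent rp 0 → ok
  r2: data parity 0, sent rp 0 → ok
  r3: data parity 0, sent rp 1 → mismatch
Recompute each column's even parity and compare to cp:
  c0: data parity 0, sent cp 0 → ok
  c1: data parity 0, sent cp 0 → ok
  c2: data parity 0, sent cp 1 → mismatch
  c3: data parity 0, sent cp 0 → ok
  c4: data parity 0, sent cp 0 → ok
Exactly one row (r3) and one column (c2) fail → the flipped bit is at their intersection.

row 3, column 2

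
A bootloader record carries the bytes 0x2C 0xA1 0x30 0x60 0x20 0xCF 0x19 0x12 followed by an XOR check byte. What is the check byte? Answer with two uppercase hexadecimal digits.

39

XOR the bytes together:
  start with 0x2C
  0x2C ⊕ 0xA1 = 0x8D
  0x8D ⊕ 0x30 = 0xBD
  0xBD ⊕ 0x60 = 0xDD
  0xDD ⊕ 0x20 = 0xFD
  0xFD ⊕ 0xCF = 0x32
  0x32 ⊕ 0x19 = 0x2B
  0x2B ⊕ 0x12 = 0x39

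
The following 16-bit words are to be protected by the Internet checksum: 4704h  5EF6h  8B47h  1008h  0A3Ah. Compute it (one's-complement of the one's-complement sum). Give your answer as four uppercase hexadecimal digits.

One's-complement addition (fold any carry out of bit 15 back into bit 0):
  0x4704 + 0x5EF6 = 0x0A5FA
  0xA5FA + 0x8B47 = 0x13141 → wrap carry → 0x3142
  0x3142 + 0x1008 = 0x0414A
  0x414A + 0x0A3A = 0x04B84
One's-complement sum = 0x4B84.
Checksum = ~0x4B84 & 0xFFFF = 0xB47B.

B47B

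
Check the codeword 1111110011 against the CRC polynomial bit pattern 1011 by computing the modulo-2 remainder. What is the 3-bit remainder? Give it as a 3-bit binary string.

000

Modulo-2 division of 1111110011 by 1011:
  pos 0: 1111 XOR 1011 = 0100
  pos 1: 1001 XOR 1011 = 0010
  pos 3: 1010 XOR 1011 = 0001
  pos 6: 1011 XOR 1011 = 0000
Remainder = 000 (zero — the frame passes the CRC check).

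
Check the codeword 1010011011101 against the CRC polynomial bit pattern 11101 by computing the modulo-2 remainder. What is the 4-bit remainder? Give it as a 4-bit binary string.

Modulo-2 division of 1010011011101 by 11101:
  pos 0: 10100 XOR 11101 = 01001
  pos 1: 10011 XOR 11101 = 01110
  pos 2: 11101 XOR 11101 = 00000
  pos 8: 11101 XOR 11101 = 00000
Remainder = 0000 (zero — the frame passes the CRC check).

0000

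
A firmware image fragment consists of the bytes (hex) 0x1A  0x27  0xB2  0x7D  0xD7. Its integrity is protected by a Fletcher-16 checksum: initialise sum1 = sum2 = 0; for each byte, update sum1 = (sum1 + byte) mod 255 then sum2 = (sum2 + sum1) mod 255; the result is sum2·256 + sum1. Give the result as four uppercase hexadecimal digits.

Running sums (mod 255):
  after byte 0 (0x1A): sum1=26, sum2=26
  after byte 1 (0x27): sum1=65, sum2=91
  after byte 2 (0xB2): sum1=243, sum2=79
  after byte 3 (0x7D): sum1=113, sum2=192
  after byte 4 (0xD7): sum1=73, sum2=10
Checksum = sum2·256 + sum1 = 10·256 + 73 = 2633 = 0x0A49.

0A49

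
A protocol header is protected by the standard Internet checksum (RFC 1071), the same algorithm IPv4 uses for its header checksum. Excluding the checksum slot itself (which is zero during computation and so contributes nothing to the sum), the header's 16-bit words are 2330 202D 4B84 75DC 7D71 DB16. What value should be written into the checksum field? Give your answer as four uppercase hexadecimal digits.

One's-complement addition (fold any carry out of bit 15 back into bit 0):
  0x2330 + 0x202D = 0x0435D
  0x435D + 0x4B84 = 0x08EE1
  0x8EE1 + 0x75DC = 0x104BD → wrap carry → 0x04BE
  0x04BE + 0x7D71 = 0x0822F
  0x822F + 0xDB16 = 0x15D45 → wrap carry → 0x5D46
One's-complement sum = 0x5D46.
Checksum = ~0x5D46 & 0xFFFF = 0xA2B9.

A2B9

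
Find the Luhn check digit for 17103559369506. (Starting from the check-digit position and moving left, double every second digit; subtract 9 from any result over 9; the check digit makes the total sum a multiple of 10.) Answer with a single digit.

Partial digits right→left: 6 0 5 9 6 3 9 5 5 3 0 1 7 1
Double every second digit counting from the check-digit position (so the 1st, 3rd, 5th, ... of the partial from the right).
  doubled (with −9 where >9): 3 1 3 9 1 0 5 → sum 22
  kept as-is: 0 9 3 5 3 1 1 → sum 22
Total = 22 + 22 = 44.
Check digit = (10 − (44 mod 10)) mod 10 = 6.

6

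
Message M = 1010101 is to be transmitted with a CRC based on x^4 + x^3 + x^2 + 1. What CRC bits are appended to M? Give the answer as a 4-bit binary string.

1001

Append 4 zeros: 10101010000. Divide by 11101 (XOR where the leading bit is 1):
  pos 0: 10101 XOR 11101 = 01000
  pos 1: 10000 XOR 11101 = 01101
  pos 2: 11011 XOR 11101 = 00110
  pos 4: 11000 XOR 11101 = 00101
  pos 6: 10100 XOR 11101 = 01001
Remainder (last 4 bits) = 1001. This is the CRC / FCS.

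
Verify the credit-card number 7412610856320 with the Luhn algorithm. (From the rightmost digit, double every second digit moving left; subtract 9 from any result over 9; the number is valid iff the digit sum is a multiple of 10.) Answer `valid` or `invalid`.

valid

From the right, keep odd positions and double even positions (subtract 9 from any doubled value over 9):
  doubled (positions 2,4,...): 4 3 7 2 4 8 → sum 28
  kept (positions 1,3,...): 0 3 5 0 6 1 7 → sum 22
Total = 50.
50 mod 10 = 0, so the number is valid.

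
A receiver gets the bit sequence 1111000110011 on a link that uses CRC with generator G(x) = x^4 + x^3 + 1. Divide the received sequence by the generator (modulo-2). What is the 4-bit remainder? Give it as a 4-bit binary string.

Modulo-2 division of 1111000110011 by 11001:
  pos 0: 11110 XOR 11001 = 00111
  pos 2: 11100 XOR 11001 = 00101
  pos 4: 10111 XOR 11001 = 01110
  pos 5: 11100 XOR 11001 = 00101
  pos 7: 10101 XOR 11001 = 01100
  pos 8: 11001 XOR 11001 = 00000
Remainder = 0000 (zero — the frame passes the CRC check).

0000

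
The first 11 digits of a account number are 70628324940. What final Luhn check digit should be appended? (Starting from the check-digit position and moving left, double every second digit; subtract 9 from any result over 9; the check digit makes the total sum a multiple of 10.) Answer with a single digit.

9

Partial digits right→left: 0 4 9 4 2 3 8 2 6 0 7
Double every second digit counting from the check-digit position (so the 1st, 3rd, 5th, ... of the partial from the right).
  doubled (with −9 where >9): 0 9 4 7 3 5 → sum 28
  kept as-is: 4 4 3 2 0 → sum 13
Total = 28 + 13 = 41.
Check digit = (10 − (41 mod 10)) mod 10 = 9.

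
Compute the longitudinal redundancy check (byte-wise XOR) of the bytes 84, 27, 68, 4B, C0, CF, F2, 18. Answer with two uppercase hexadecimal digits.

XOR the bytes together:
  start with 0x84
  0x84 ⊕ 0x27 = 0xA3
  0xA3 ⊕ 0x68 = 0xCB
  0xCB ⊕ 0x4B = 0x80
  0x80 ⊕ 0xC0 = 0x40
  0x40 ⊕ 0xCF = 0x8F
  0x8F ⊕ 0xF2 = 0x7D
  0x7D ⊕ 0x18 = 0x65

65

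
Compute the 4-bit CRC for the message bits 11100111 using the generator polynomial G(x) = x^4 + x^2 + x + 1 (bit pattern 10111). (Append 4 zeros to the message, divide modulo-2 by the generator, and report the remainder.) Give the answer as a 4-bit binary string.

Append 4 zeros: 111001110000. Divide by 10111 (XOR where the leading bit is 1):
  pos 0: 11100 XOR 10111 = 01011
  pos 1: 10111 XOR 10111 = 00000
  pos 6: 11000 XOR 10111 = 01111
  pos 7: 11110 XOR 10111 = 01001
Remainder (last 4 bits) = 1001. This is the CRC / FCS.

1001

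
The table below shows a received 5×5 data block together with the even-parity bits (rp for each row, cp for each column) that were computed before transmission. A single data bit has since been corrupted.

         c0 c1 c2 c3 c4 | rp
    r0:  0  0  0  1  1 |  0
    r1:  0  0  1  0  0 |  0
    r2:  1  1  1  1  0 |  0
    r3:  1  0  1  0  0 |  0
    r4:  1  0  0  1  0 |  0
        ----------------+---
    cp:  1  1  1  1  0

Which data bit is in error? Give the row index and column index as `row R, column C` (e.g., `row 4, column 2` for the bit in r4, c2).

row 1, column 4

Recompute each row's even parity and compare to rp:
  r0: data parity 0, sent rp 0 → ok
  r1: data parity 1, sent rp 0 → mismatch
  r2: data parity 0, sent rp 0 → ok
  r3: data parity 0, sent rp 0 → ok
  r4: data parity 0, sent rp 0 → ok
Recompute each column's even parity and compare to cp:
  c0: data parity 1, sent cp 1 → ok
  c1: data parity 1, sent cp 1 → ok
  c2: data parity 1, sent cp 1 → ok
  c3: data parity 1, sent cp 1 → ok
  c4: data parity 1, sent cp 0 → mismatch
Exactly one row (r1) and one column (c4) fail → the flipped bit is at their intersection.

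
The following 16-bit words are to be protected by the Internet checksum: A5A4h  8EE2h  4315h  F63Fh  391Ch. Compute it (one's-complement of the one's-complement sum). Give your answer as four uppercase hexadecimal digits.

5907

One's-complement addition (fold any carry out of bit 15 back into bit 0):
  0xA5A4 + 0x8EE2 = 0x13486 → wrap carry → 0x3487
  0x3487 + 0x4315 = 0x0779C
  0x779C + 0xF63F = 0x16DDB → wrap carry → 0x6DDC
  0x6DDC + 0x391C = 0x0A6F8
One's-complement sum = 0xA6F8.
Checksum = ~0xA6F8 & 0xFFFF = 0x5907.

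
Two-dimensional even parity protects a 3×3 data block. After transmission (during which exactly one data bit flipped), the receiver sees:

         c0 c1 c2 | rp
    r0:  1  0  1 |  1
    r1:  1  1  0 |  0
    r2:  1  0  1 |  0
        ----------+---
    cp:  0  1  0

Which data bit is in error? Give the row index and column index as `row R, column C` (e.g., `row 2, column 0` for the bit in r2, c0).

row 0, column 0

Recompute each row's even parity and compare to rp:
  r0: data parity 0, sent rp 1 → mismatch
  r1: data parity 0, sent rp 0 → ok
  r2: data parity 0, sent rp 0 → ok
Recompute each column's even parity and compare to cp:
  c0: data parity 1, sent cp 0 → mismatch
  c1: data parity 1, sent cp 1 → ok
  c2: data parity 0, sent cp 0 → ok
Exactly one row (r0) and one column (c0) fail → the flipped bit is at their intersection.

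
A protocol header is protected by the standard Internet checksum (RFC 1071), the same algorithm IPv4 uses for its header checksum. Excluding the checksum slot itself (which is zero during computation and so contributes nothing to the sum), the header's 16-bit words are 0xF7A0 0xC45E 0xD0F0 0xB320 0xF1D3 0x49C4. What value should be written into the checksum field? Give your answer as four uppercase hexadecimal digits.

One's-complement addition (fold any carry out of bit 15 back into bit 0):
  0xF7A0 + 0xC45E = 0x1BBFE → wrap carry → 0xBBFF
  0xBBFF + 0xD0F0 = 0x18CEF → wrap carry → 0x8CF0
  0x8CF0 + 0xB320 = 0x14010 → wrap carry → 0x4011
  0x4011 + 0xF1D3 = 0x131E4 → wrap carry → 0x31E5
  0x31E5 + 0x49C4 = 0x07BA9
One's-complement sum = 0x7BA9.
Checksum = ~0x7BA9 & 0xFFFF = 0x8456.

8456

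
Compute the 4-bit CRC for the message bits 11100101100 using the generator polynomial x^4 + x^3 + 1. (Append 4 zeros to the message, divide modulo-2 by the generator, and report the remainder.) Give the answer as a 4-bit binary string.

0100

Append 4 zeros: 111001011000000. Divide by 11001 (XOR where the leading bit is 1):
  pos 0: 11100 XOR 11001 = 00101
  pos 2: 10110 XOR 11001 = 01111
  pos 3: 11111 XOR 11001 = 00110
  pos 5: 11010 XOR 11001 = 00011
  pos 8: 11000 XOR 11001 = 00001
Remainder (last 4 bits) = 0100. This is the CRC / FCS.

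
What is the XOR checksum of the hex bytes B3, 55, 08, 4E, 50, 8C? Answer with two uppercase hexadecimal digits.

7C

XOR the bytes together:
  start with 0xB3
  0xB3 ⊕ 0x55 = 0xE6
  0xE6 ⊕ 0x08 = 0xEE
  0xEE ⊕ 0x4E = 0xA0
  0xA0 ⊕ 0x50 = 0xF0
  0xF0 ⊕ 0x8C = 0x7C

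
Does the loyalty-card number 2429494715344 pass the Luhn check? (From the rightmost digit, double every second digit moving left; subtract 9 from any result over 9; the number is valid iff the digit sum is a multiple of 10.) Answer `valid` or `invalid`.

From the right, keep odd positions and double even positions (subtract 9 from any doubled value over 9):
  doubled (positions 2,4,...): 8 1 5 9 9 8 → sum 40
  kept (positions 1,3,...): 4 3 1 4 4 2 2 → sum 20
Total = 60.
60 mod 10 = 0, so the number is valid.

valid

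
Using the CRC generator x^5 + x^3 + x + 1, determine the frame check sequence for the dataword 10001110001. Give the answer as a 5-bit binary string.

Append 5 zeros: 1000111000100000. Divide by 101011 (XOR where the leading bit is 1):
  pos 0: 100011 XOR 101011 = 001000
  pos 2: 100010 XOR 101011 = 001001
  pos 4: 100100 XOR 101011 = 001111
  pos 6: 111110 XOR 101011 = 010101
  pos 7: 101010 XOR 101011 = 000001
Remainder (last 5 bits) = 01000. This is the CRC / FCS.

01000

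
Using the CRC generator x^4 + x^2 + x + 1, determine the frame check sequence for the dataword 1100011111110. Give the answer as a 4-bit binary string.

1011

Append 4 zeros: 11000111111100000. Divide by 10111 (XOR where the leading bit is 1):
  pos 0: 11000 XOR 10111 = 01111
  pos 1: 11111 XOR 10111 = 01000
  pos 2: 10001 XOR 10111 = 00110
  pos 4: 11011 XOR 10111 = 01100
  pos 5: 11001 XOR 10111 = 01110
  pos 6: 11101 XOR 10111 = 01010
  pos 7: 10101 XOR 10111 = 00010
  pos 10: 10000 XOR 10111 = 00111
  pos 12: 11100 XOR 10111 = 01011
Remainder (last 4 bits) = 1011. This is the CRC / FCS.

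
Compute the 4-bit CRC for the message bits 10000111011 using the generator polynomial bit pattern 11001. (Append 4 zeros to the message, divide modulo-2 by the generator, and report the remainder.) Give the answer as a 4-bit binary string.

0010

Append 4 zeros: 100001110110000. Divide by 11001 (XOR where the leading bit is 1):
  pos 0: 10000 XOR 11001 = 01001
  pos 1: 10011 XOR 11001 = 01010
  pos 2: 10101 XOR 11001 = 01100
  pos 3: 11001 XOR 11001 = 00000
  pos 9: 11000 XOR 11001 = 00001
Remainder (last 4 bits) = 0010. This is the CRC / FCS.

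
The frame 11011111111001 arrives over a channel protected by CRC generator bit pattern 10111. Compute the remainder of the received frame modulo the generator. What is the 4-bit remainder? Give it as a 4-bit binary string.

Modulo-2 division of 11011111111001 by 10111:
  pos 0: 11011 XOR 10111 = 01100
  pos 1: 11001 XOR 10111 = 01110
  pos 2: 11101 XOR 10111 = 01010
  pos 3: 10101 XOR 10111 = 00010
  pos 6: 10111 XOR 10111 = 00000
Remainder = 0001 (nonzero — an error is detected).

0001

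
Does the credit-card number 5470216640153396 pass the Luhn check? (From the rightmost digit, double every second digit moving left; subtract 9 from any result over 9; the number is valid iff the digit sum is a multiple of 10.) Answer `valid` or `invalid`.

From the right, keep odd positions and double even positions (subtract 9 from any doubled value over 9):
  doubled (positions 2,4,...): 9 6 2 8 3 4 5 1 → sum 38
  kept (positions 1,3,...): 6 3 5 0 6 1 0 4 → sum 25
Total = 63.
63 mod 10 = 3, so the number is invalid.

invalid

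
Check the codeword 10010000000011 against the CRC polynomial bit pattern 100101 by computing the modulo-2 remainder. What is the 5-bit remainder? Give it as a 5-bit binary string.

01110

Modulo-2 division of 10010000000011 by 100101:
  pos 0: 100100 XOR 100101 = 000001
  pos 5: 100000 XOR 100101 = 000101
  pos 8: 101011 XOR 100101 = 001110
Remainder = 01110 (nonzero — an error is detected).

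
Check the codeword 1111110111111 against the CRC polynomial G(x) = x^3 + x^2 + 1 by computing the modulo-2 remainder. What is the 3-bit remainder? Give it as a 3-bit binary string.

Modulo-2 division of 1111110111111 by 1101:
  pos 0: 1111 XOR 1101 = 0010
  pos 2: 1011 XOR 1101 = 0110
  pos 3: 1100 XOR 1101 = 0001
  pos 6: 1111 XOR 1101 = 0010
  pos 8: 1011 XOR 1101 = 0110
  pos 9: 1101 XOR 1101 = 0000
Remainder = 000 (zero — the frame passes the CRC check).

000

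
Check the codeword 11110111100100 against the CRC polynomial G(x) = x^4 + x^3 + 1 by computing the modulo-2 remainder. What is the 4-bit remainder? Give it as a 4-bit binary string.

Modulo-2 division of 11110111100100 by 11001:
  pos 0: 11110 XOR 11001 = 00111
  pos 2: 11111 XOR 11001 = 00110
  pos 4: 11011 XOR 11001 = 00010
  pos 7: 10001 XOR 11001 = 01000
  pos 8: 10000 XOR 11001 = 01001
  pos 9: 10010 XOR 11001 = 01011
Remainder = 1011 (nonzero — an error is detected).

1011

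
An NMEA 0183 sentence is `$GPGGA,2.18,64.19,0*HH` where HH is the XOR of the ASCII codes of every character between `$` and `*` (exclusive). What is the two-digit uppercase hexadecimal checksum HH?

7B

XOR the ASCII codes of the payload characters:
  'G' = 0x47 → acc = 0x47
  'P' = 0x50 → acc = 0x17
  'G' = 0x47 → acc = 0x50
  'G' = 0x47 → acc = 0x17
  'A' = 0x41 → acc = 0x56
  ',' = 0x2C → acc = 0x7A
  '2' = 0x32 → acc = 0x48
  '.' = 0x2E → acc = 0x66
  '1' = 0x31 → acc = 0x57
  '8' = 0x38 → acc = 0x6F
  ',' = 0x2C → acc = 0x43
  '6' = 0x36 → acc = 0x75
  '4' = 0x34 → acc = 0x41
  '.' = 0x2E → acc = 0x6F
  '1' = 0x31 → acc = 0x5E
  '9' = 0x39 → acc = 0x67
  ',' = 0x2C → acc = 0x4B
  '0' = 0x30 → acc = 0x7B
Checksum = 0x7B.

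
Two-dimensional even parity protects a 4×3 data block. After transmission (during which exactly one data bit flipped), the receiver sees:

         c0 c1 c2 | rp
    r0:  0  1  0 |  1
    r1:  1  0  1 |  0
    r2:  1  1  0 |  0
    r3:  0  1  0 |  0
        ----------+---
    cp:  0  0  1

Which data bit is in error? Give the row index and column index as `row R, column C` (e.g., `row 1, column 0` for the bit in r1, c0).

Recompute each row's even parity and compare to rp:
  r0: data parity 1, sent rp 1 → ok
  r1: data parity 0, sent rp 0 → ok
  r2: data parity 0, sent rp 0 → ok
  r3: data parity 1, sent rp 0 → mismatch
Recompute each column's even parity and compare to cp:
  c0: data parity 0, sent cp 0 → ok
  c1: data parity 1, sent cp 0 → mismatch
  c2: data parity 1, sent cp 1 → ok
Exactly one row (r3) and one column (c1) fail → the flipped bit is at their intersection.

row 3, column 1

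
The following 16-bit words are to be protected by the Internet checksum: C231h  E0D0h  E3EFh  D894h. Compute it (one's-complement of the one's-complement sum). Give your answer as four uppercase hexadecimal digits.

A078

One's-complement addition (fold any carry out of bit 15 back into bit 0):
  0xC231 + 0xE0D0 = 0x1A301 → wrap carry → 0xA302
  0xA302 + 0xE3EF = 0x186F1 → wrap carry → 0x86F2
  0x86F2 + 0xD894 = 0x15F86 → wrap carry → 0x5F87
One's-complement sum = 0x5F87.
Checksum = ~0x5F87 & 0xFFFF = 0xA078.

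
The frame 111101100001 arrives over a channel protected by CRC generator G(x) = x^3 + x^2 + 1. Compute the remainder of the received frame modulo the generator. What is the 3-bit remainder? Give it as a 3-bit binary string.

Modulo-2 division of 111101100001 by 1101:
  pos 0: 1111 XOR 1101 = 0010
  pos 2: 1001 XOR 1101 = 0100
  pos 3: 1001 XOR 1101 = 0100
  pos 4: 1000 XOR 1101 = 0101
  pos 5: 1010 XOR 1101 = 0111
  pos 6: 1110 XOR 1101 = 0011
  pos 8: 1101 XOR 1101 = 0000
Remainder = 000 (zero — the frame passes the CRC check).

000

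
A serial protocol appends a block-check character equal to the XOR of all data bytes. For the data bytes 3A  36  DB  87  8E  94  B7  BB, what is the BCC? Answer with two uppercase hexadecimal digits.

46

XOR the bytes together:
  start with 0x3A
  0x3A ⊕ 0x36 = 0x0C
  0x0C ⊕ 0xDB = 0xD7
  0xD7 ⊕ 0x87 = 0x50
  0x50 ⊕ 0x8E = 0xDE
  0xDE ⊕ 0x94 = 0x4A
  0x4A ⊕ 0xB7 = 0xFD
  0xFD ⊕ 0xBB = 0x46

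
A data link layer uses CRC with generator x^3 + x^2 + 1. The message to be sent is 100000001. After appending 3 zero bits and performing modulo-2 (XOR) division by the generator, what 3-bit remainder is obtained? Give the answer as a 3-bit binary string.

010

Append 3 zeros: 100000001000. Divide by 1101 (XOR where the leading bit is 1):
  pos 0: 1000 XOR 1101 = 0101
  pos 1: 1010 XOR 1101 = 0111
  pos 2: 1110 XOR 1101 = 0011
  pos 4: 1100 XOR 1101 = 0001
  pos 7: 1100 XOR 1101 = 0001
Remainder (last 3 bits) = 010. This is the CRC / FCS.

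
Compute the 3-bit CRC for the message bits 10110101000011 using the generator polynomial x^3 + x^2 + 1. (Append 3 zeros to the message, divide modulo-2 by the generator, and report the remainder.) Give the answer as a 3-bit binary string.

010

Append 3 zeros: 10110101000011000. Divide by 1101 (XOR where the leading bit is 1):
  pos 0: 1011 XOR 1101 = 0110
  pos 1: 1100 XOR 1101 = 0001
  pos 4: 1101 XOR 1101 = 0000
  pos 12: 1100 XOR 1101 = 0001
Remainder (last 3 bits) = 010. This is the CRC / FCS.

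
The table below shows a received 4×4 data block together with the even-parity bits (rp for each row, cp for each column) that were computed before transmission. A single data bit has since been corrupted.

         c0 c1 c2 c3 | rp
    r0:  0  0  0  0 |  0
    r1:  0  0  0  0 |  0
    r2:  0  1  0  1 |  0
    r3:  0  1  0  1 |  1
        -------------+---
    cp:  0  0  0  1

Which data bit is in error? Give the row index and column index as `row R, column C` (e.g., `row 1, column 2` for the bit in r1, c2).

row 3, column 3

Recompute each row's even parity and compare to rp:
  r0: data parity 0, sent rp 0 → ok
  r1: data parity 0, sent rp 0 → ok
  r2: data parity 0, sent rp 0 → ok
  r3: data parity 0, sent rp 1 → mismatch
Recompute each column's even parity and compare to cp:
  c0: data parity 0, sent cp 0 → ok
  c1: data parity 0, sent cp 0 → ok
  c2: data parity 0, sent cp 0 → ok
  c3: data parity 0, sent cp 1 → mismatch
Exactly one row (r3) and one column (c3) fail → the flipped bit is at their intersection.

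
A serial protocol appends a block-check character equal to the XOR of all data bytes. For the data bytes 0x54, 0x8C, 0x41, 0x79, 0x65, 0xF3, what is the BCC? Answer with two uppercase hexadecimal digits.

76

XOR the bytes together:
  start with 0x54
  0x54 ⊕ 0x8C = 0xD8
  0xD8 ⊕ 0x41 = 0x99
  0x99 ⊕ 0x79 = 0xE0
  0xE0 ⊕ 0x65 = 0x85
  0x85 ⊕ 0xF3 = 0x76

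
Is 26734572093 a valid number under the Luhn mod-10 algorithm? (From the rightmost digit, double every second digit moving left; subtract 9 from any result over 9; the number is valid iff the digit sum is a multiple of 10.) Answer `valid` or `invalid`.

invalid

From the right, keep odd positions and double even positions (subtract 9 from any doubled value over 9):
  doubled (positions 2,4,...): 9 4 1 6 3 → sum 23
  kept (positions 1,3,...): 3 0 7 4 7 2 → sum 23
Total = 46.
46 mod 10 = 6, so the number is invalid.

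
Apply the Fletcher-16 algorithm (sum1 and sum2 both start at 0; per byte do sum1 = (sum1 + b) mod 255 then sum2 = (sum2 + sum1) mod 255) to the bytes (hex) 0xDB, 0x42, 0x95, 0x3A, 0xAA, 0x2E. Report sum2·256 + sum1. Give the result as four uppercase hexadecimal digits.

Running sums (mod 255):
  after byte 0 (0xDB): sum1=219, sum2=219
  after byte 1 (0x42): sum1=30, sum2=249
  after byte 2 (0x95): sum1=179, sum2=173
  after byte 3 (0x3A): sum1=237, sum2=155
  after byte 4 (0xAA): sum1=152, sum2=52
  after byte 5 (0x2E): sum1=198, sum2=250
Checksum = sum2·256 + sum1 = 250·256 + 198 = 64198 = 0xFAC6.

FAC6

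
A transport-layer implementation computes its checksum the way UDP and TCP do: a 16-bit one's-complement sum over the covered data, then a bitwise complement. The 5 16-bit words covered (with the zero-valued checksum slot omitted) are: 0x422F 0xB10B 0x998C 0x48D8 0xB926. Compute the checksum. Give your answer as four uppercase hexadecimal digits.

7139

One's-complement addition (fold any carry out of bit 15 back into bit 0):
  0x422F + 0xB10B = 0x0F33A
  0xF33A + 0x998C = 0x18CC6 → wrap carry → 0x8CC7
  0x8CC7 + 0x48D8 = 0x0D59F
  0xD59F + 0xB926 = 0x18EC5 → wrap carry → 0x8EC6
One's-complement sum = 0x8EC6.
Checksum = ~0x8EC6 & 0xFFFF = 0x7139.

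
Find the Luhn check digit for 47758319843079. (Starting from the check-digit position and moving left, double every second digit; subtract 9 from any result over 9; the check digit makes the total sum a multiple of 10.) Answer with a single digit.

4

Partial digits right→left: 9 7 0 3 4 8 9 1 3 8 5 7 7 4
Double every second digit counting from the check-digit position (so the 1st, 3rd, 5th, ... of the partial from the right).
  doubled (with −9 where >9): 9 0 8 9 6 1 5 → sum 38
  kept as-is: 7 3 8 1 8 7 4 → sum 38
Total = 38 + 38 = 76.
Check digit = (10 − (76 mod 10)) mod 10 = 4.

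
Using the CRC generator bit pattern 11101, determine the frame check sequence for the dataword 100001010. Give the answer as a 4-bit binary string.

0001

Append 4 zeros: 1000010100000. Divide by 11101 (XOR where the leading bit is 1):
  pos 0: 10000 XOR 11101 = 01101
  pos 1: 11011 XOR 11101 = 00110
  pos 3: 11001 XOR 11101 = 00100
  pos 5: 10000 XOR 11101 = 01101
  pos 6: 11010 XOR 11101 = 00111
  pos 8: 11100 XOR 11101 = 00001
Remainder (last 4 bits) = 0001. This is the CRC / FCS.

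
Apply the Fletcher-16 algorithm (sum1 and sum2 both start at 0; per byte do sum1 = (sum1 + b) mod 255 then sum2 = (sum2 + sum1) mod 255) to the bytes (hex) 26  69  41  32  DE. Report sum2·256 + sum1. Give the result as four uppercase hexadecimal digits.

6BE1

Running sums (mod 255):
  after byte 0 (26): sum1=38, sum2=38
  after byte 1 (69): sum1=143, sum2=181
  after byte 2 (41): sum1=208, sum2=134
  after byte 3 (32): sum1=3, sum2=137
  after byte 4 (DE): sum1=225, sum2=107
Checksum = sum2·256 + sum1 = 107·256 + 225 = 27617 = 0x6BE1.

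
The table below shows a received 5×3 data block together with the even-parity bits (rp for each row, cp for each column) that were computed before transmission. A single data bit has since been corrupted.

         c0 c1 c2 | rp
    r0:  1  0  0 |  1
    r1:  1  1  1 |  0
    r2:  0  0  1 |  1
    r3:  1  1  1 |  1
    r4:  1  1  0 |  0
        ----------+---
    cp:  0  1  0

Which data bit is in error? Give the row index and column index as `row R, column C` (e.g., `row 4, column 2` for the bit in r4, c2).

Recompute each row's even parity and compare to rp:
  r0: data parity 1, sent rp 1 → ok
  r1: data parity 1, sent rp 0 → mismatch
  r2: data parity 1, sent rp 1 → ok
  r3: data parity 1, sent rp 1 → ok
  r4: data parity 0, sent rp 0 → ok
Recompute each column's even parity and compare to cp:
  c0: data parity 0, sent cp 0 → ok
  c1: data parity 1, sent cp 1 → ok
  c2: data parity 1, sent cp 0 → mismatch
Exactly one row (r1) and one column (c2) fail → the flipped bit is at their intersection.

row 1, column 2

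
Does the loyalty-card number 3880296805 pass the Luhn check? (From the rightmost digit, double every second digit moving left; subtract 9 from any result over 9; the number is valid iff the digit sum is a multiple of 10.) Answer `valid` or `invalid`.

From the right, keep odd positions and double even positions (subtract 9 from any doubled value over 9):
  doubled (positions 2,4,...): 0 3 4 7 6 → sum 20
  kept (positions 1,3,...): 5 8 9 0 8 → sum 30
Total = 50.
50 mod 10 = 0, so the number is valid.

valid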